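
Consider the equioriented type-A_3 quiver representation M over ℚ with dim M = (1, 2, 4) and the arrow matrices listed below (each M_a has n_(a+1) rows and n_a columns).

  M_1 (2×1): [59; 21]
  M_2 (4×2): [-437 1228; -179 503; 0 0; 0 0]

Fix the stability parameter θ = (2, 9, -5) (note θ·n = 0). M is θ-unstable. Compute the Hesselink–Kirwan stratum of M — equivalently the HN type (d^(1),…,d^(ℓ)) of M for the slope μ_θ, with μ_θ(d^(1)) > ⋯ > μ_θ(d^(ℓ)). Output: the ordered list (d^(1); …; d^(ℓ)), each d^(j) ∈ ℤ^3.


Barcode: M ≅ I[1,3], I[2,3], I[3,3]^2. HN layers by μ_θ (2 steps, strictly decreasing):
  μ^(1)=2; μ^(2)=-5

((1, 2, 2); (0, 0, 2))


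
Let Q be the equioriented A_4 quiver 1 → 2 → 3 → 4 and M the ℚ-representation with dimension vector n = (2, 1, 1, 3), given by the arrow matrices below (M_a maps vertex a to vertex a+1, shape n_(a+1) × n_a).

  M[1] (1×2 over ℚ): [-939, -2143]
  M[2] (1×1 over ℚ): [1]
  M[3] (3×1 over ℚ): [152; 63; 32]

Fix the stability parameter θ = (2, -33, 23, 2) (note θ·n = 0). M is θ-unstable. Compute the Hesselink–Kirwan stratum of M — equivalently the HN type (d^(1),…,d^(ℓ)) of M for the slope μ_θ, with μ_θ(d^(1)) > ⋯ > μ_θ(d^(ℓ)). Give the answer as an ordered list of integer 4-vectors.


Interval decomposition of M: I[1,1], I[1,4], I[4,4]^2.
HN type (ℓ=3): μ^(1)=25/2; μ^(2)=2; μ^(3)=-31/2

((0, 0, 1, 1); (1, 0, 0, 2); (1, 1, 0, 0))


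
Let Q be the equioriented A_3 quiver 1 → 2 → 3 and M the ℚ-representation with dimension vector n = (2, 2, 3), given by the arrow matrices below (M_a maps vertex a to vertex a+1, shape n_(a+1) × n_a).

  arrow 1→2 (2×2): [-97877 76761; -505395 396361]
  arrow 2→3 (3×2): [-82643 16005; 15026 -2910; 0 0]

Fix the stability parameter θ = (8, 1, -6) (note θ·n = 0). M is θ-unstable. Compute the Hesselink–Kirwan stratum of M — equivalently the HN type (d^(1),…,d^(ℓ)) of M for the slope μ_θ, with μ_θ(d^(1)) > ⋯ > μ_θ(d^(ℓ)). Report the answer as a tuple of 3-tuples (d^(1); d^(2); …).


Barcode: M ≅ I[1,2], I[1,3], I[3,3]^2. HN layers by μ_θ (3 steps, strictly decreasing):
  μ^(1)=9/2; μ^(2)=1; μ^(3)=-6

((1, 1, 0); (1, 1, 1); (0, 0, 2))


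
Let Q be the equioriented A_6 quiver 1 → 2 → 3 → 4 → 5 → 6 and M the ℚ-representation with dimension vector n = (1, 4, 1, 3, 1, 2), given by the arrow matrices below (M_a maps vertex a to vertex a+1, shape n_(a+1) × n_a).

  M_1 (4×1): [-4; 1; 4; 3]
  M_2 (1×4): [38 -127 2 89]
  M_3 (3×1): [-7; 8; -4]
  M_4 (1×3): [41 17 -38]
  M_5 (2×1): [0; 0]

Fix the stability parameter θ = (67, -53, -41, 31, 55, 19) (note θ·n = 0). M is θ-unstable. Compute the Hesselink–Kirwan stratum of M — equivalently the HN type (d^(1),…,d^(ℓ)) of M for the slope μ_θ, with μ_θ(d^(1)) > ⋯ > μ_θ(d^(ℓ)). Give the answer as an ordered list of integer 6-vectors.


Barcode: M ≅ I[1,5], I[2,2]^3, I[4,4]^2, I[6,6]^2. HN layers by μ_θ (5 steps, strictly decreasing):
  μ^(1)=55; μ^(2)=31; μ^(3)=19; μ^(4)=-9; μ^(5)=-53

((0, 0, 0, 0, 1, 0); (0, 0, 0, 3, 0, 0); (0, 0, 0, 0, 0, 2); (1, 1, 1, 0, 0, 0); (0, 3, 0, 0, 0, 0))


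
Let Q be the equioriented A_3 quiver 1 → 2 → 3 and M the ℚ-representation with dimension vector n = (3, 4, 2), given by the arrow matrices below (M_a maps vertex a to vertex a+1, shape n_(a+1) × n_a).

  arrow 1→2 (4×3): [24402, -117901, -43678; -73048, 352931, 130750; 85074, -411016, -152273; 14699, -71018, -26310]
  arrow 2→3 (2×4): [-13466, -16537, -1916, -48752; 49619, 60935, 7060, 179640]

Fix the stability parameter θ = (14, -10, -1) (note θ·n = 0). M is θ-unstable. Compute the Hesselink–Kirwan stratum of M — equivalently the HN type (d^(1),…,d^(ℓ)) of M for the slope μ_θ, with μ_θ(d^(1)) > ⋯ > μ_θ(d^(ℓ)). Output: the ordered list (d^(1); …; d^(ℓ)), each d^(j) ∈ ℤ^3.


Via rank(M_{q-1}∘⋯∘M_p): M ≅ I[1,2], I[1,3]^2, I[2,2].
μ_θ-semistable layers: μ^(1)=2; μ^(2)=1; μ^(3)=-10

((1, 1, 0); (2, 2, 2); (0, 1, 0))


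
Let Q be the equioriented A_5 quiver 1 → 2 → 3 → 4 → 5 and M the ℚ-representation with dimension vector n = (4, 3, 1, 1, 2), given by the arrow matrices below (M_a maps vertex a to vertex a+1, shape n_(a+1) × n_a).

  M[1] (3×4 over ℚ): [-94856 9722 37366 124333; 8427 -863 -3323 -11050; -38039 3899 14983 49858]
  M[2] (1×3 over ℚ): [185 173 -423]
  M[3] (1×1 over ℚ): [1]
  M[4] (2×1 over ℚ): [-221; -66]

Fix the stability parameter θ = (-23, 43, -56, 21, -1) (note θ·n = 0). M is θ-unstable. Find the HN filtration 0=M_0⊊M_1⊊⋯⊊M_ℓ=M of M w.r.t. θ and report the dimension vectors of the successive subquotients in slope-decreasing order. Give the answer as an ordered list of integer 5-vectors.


Interval decomposition of M: I[1,1]^2, I[1,2], I[1,5], I[2,2], I[5,5].
HN type (ℓ=5): μ^(1)=43; μ^(2)=10; μ^(3)=-1; μ^(4)=-13/2; μ^(5)=-23

((0, 2, 0, 0, 0); (0, 0, 0, 1, 1); (0, 0, 0, 0, 1); (0, 1, 1, 0, 0); (4, 0, 0, 0, 0))


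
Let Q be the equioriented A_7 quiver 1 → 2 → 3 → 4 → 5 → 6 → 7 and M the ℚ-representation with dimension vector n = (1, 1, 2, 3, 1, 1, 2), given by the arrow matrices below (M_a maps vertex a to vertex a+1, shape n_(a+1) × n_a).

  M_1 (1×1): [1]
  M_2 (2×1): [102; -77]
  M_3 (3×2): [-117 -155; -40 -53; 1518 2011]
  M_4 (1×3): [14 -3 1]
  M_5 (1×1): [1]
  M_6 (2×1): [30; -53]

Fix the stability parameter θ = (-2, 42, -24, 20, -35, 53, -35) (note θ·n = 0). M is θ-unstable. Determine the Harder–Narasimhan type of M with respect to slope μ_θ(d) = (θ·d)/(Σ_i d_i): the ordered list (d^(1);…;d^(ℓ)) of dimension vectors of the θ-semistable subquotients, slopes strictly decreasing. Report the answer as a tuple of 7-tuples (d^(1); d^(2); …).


Interval decomposition of M: I[1,4], I[3,4], I[4,7], I[7,7].
HN type (ℓ=6): μ^(1)=20; μ^(2)=9; μ^(3)=-2; μ^(4)=-15/2; μ^(5)=-24; μ^(6)=-35

((0, 0, 0, 2, 0, 0, 0); (0, 1, 1, 0, 0, 1, 1); (1, 0, 0, 0, 0, 0, 0); (0, 0, 0, 1, 1, 0, 0); (0, 0, 1, 0, 0, 0, 0); (0, 0, 0, 0, 0, 0, 1))


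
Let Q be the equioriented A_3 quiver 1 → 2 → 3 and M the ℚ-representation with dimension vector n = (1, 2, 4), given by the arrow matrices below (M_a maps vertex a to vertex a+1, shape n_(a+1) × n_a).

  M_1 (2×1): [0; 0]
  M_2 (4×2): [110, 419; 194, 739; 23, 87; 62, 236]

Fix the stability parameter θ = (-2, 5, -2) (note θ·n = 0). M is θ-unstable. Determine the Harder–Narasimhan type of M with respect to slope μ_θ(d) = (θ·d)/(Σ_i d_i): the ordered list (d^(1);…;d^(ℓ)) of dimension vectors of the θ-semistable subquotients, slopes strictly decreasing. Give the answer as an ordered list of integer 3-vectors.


Via rank(M_{q-1}∘⋯∘M_p): M ≅ I[1,1], I[2,3]^2, I[3,3]^2.
μ_θ-semistable layers: μ^(1)=3/2; μ^(2)=-2

((0, 2, 2); (1, 0, 2))


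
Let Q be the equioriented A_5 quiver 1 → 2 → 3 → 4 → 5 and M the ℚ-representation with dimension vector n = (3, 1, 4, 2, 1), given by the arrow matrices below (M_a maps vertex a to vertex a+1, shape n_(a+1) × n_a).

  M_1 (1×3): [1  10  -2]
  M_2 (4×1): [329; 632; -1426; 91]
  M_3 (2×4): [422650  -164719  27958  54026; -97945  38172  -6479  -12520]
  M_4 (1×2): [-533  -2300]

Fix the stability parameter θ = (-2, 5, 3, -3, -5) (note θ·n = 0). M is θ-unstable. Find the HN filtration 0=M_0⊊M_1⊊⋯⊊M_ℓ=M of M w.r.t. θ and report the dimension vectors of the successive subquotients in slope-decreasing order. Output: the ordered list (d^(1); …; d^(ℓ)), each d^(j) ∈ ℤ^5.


Via rank(M_{q-1}∘⋯∘M_p): M ≅ I[1,1]^2, I[1,4], I[3,3]^2, I[3,5].
μ_θ-semistable layers: μ^(1)=3; μ^(2)=5/3; μ^(3)=-5/3; μ^(4)=-2

((0, 0, 2, 0, 0); (0, 1, 1, 1, 0); (0, 0, 1, 1, 1); (3, 0, 0, 0, 0))


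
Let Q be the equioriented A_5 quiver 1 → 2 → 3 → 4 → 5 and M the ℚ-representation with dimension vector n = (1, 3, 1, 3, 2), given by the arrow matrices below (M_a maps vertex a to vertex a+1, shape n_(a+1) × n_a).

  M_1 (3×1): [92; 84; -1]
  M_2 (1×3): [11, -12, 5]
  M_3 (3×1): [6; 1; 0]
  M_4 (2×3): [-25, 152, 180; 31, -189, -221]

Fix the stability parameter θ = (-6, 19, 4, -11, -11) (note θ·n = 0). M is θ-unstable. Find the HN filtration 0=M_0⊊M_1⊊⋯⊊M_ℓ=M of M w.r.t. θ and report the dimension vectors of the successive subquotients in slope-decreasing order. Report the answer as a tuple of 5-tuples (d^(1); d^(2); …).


Via rank(M_{q-1}∘⋯∘M_p): M ≅ I[1,5], I[2,2]^2, I[4,4], I[4,5].
μ_θ-semistable layers: μ^(1)=19; μ^(2)=1/4; μ^(3)=-6; μ^(4)=-11

((0, 2, 0, 0, 0); (0, 1, 1, 1, 1); (1, 0, 0, 0, 0); (0, 0, 0, 2, 1))


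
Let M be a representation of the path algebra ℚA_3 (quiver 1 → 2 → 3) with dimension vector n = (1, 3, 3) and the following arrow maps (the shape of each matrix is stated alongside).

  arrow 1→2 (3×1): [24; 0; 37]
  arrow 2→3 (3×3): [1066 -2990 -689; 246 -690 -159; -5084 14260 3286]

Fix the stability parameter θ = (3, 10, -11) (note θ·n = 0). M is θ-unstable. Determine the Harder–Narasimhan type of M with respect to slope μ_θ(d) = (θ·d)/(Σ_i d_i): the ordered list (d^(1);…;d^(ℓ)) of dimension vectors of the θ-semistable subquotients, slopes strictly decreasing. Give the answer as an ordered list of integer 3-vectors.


Barcode: M ≅ I[1,3], I[2,2]^2, I[3,3]^2. HN layers by μ_θ (3 steps, strictly decreasing):
  μ^(1)=10; μ^(2)=2/3; μ^(3)=-11

((0, 2, 0); (1, 1, 1); (0, 0, 2))


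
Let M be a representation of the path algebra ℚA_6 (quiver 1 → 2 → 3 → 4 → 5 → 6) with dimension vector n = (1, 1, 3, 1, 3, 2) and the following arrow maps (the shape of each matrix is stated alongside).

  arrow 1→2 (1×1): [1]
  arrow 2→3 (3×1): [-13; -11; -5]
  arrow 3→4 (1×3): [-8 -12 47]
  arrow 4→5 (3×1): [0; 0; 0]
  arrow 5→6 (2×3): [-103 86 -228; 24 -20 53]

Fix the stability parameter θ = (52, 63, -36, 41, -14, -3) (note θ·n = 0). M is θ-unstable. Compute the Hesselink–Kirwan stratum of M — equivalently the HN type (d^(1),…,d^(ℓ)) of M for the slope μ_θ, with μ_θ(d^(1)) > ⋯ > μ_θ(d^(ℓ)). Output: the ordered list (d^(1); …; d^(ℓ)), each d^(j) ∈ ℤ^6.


Via rank(M_{q-1}∘⋯∘M_p): M ≅ I[1,4], I[3,3]^2, I[5,5], I[5,6]^2.
μ_θ-semistable layers: μ^(1)=41; μ^(2)=79/3; μ^(3)=-3; μ^(4)=-14; μ^(5)=-36

((0, 0, 0, 1, 0, 0); (1, 1, 1, 0, 0, 0); (0, 0, 0, 0, 0, 2); (0, 0, 0, 0, 3, 0); (0, 0, 2, 0, 0, 0))


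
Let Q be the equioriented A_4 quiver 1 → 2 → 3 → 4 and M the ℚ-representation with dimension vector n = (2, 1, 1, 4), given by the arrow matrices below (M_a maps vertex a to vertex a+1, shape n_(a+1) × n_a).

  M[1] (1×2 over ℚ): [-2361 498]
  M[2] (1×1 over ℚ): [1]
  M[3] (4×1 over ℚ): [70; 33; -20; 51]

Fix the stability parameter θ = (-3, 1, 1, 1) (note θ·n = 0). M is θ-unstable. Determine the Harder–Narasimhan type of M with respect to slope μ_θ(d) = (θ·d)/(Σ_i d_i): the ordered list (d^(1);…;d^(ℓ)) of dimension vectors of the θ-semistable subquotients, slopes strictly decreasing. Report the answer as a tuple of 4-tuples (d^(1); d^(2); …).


Interval decomposition of M: I[1,1], I[1,4], I[4,4]^3.
HN type (ℓ=2): μ^(1)=1; μ^(2)=-3

((0, 1, 1, 4); (2, 0, 0, 0))


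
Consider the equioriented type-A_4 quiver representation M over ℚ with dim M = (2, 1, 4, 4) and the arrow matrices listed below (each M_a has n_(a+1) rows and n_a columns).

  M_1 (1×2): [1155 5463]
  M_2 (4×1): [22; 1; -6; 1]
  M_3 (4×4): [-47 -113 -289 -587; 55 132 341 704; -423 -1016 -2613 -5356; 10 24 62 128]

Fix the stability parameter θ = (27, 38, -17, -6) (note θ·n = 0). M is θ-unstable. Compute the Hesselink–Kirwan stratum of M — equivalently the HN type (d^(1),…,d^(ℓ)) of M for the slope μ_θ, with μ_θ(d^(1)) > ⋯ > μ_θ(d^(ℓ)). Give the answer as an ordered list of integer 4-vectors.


Barcode: M ≅ I[1,1], I[1,3], I[3,3], I[3,4]^2, I[4,4]^2. HN layers by μ_θ (4 steps, strictly decreasing):
  μ^(1)=27; μ^(2)=16; μ^(3)=-6; μ^(4)=-17

((1, 0, 0, 0); (1, 1, 1, 0); (0, 0, 0, 4); (0, 0, 3, 0))


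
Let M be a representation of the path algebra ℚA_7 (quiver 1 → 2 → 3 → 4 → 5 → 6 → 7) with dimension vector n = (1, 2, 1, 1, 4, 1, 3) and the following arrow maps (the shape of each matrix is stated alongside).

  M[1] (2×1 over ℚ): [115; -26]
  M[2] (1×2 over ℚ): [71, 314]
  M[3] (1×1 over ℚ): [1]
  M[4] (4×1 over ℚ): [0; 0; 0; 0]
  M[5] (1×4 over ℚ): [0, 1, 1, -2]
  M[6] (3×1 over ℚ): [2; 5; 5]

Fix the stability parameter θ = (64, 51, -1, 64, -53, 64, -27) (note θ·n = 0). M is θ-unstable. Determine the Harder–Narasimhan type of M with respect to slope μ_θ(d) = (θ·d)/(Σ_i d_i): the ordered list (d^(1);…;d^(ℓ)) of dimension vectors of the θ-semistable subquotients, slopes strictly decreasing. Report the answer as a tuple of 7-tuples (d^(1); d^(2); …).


Barcode: M ≅ I[1,4], I[2,2], I[5,5]^3, I[5,7], I[7,7]^2. HN layers by μ_θ (6 steps, strictly decreasing):
  μ^(1)=64; μ^(2)=51; μ^(3)=38; μ^(4)=37/2; μ^(5)=-27; μ^(6)=-53

((0, 0, 0, 1, 0, 0, 0); (0, 1, 0, 0, 0, 0, 0); (1, 1, 1, 0, 0, 0, 0); (0, 0, 0, 0, 0, 1, 1); (0, 0, 0, 0, 0, 0, 2); (0, 0, 0, 0, 4, 0, 0))


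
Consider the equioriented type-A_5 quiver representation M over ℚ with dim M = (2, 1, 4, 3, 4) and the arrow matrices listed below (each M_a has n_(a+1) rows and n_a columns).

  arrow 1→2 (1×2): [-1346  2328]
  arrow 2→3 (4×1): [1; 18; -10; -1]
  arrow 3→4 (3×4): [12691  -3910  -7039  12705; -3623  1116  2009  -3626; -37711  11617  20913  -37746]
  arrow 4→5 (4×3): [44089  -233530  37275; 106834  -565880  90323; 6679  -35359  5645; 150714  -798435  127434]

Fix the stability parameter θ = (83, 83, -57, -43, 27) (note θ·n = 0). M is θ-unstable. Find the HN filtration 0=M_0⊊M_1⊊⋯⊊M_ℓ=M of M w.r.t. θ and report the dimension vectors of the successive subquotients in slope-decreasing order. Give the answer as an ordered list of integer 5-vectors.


Interval decomposition of M: I[1,1], I[1,5], I[3,3], I[3,5]^2, I[5,5].
HN type (ℓ=5): μ^(1)=83; μ^(2)=27; μ^(3)=33/2; μ^(4)=-43; μ^(5)=-57

((1, 0, 0, 0, 0); (0, 0, 0, 0, 4); (1, 1, 1, 1, 0); (0, 0, 0, 2, 0); (0, 0, 3, 0, 0))


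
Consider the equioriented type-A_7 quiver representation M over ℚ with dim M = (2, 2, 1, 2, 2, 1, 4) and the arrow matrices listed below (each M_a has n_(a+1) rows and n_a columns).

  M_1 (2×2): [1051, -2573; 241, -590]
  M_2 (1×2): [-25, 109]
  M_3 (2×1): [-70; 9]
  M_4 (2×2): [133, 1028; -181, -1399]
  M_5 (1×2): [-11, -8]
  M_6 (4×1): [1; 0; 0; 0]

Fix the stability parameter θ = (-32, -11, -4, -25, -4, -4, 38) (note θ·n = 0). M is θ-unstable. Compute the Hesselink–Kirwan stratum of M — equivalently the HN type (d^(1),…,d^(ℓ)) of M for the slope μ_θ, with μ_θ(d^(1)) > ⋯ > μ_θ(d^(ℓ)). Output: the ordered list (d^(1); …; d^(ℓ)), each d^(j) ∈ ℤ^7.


Barcode: M ≅ I[1,2], I[1,7], I[4,5], I[7,7]^3. HN layers by μ_θ (6 steps, strictly decreasing):
  μ^(1)=38; μ^(2)=-4; μ^(3)=-11; μ^(4)=-40/3; μ^(5)=-25; μ^(6)=-32

((0, 0, 0, 0, 0, 0, 4); (0, 0, 0, 0, 2, 1, 0); (0, 1, 0, 0, 0, 0, 0); (0, 1, 1, 1, 0, 0, 0); (0, 0, 0, 1, 0, 0, 0); (2, 0, 0, 0, 0, 0, 0))


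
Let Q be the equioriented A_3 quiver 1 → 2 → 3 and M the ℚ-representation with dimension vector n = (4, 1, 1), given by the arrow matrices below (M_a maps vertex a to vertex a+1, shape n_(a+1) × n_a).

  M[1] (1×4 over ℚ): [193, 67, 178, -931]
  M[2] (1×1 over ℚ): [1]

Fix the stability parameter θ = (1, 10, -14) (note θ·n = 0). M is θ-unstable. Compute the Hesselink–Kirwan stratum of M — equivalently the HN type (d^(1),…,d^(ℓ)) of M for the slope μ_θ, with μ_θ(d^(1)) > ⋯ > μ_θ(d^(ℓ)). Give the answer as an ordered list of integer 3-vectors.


Via rank(M_{q-1}∘⋯∘M_p): M ≅ I[1,1]^3, I[1,3].
μ_θ-semistable layers: μ^(1)=1; μ^(2)=-1

((3, 0, 0); (1, 1, 1))


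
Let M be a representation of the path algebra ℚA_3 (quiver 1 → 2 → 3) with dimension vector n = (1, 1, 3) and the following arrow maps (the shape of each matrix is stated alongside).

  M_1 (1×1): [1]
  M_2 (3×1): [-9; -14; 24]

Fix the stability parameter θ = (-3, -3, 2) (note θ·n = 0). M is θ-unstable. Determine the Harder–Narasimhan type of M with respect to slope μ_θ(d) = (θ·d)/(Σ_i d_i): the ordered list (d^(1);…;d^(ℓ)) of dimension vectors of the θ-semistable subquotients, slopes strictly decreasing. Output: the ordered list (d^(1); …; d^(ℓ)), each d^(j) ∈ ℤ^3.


Interval decomposition of M: I[1,3], I[3,3]^2.
HN type (ℓ=2): μ^(1)=2; μ^(2)=-3

((0, 0, 3); (1, 1, 0))


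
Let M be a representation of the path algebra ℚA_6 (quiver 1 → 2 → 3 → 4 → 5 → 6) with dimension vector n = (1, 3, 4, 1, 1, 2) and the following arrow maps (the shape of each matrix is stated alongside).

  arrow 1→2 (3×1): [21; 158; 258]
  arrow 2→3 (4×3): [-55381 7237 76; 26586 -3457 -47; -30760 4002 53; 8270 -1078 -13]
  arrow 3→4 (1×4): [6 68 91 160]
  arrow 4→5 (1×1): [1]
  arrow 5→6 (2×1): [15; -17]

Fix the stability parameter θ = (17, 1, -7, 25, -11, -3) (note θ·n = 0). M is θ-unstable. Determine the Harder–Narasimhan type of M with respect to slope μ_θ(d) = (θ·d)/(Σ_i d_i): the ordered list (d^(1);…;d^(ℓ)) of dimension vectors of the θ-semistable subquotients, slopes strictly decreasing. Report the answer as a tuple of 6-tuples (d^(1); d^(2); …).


Barcode: M ≅ I[1,3], I[2,3], I[2,6], I[3,3], I[6,6]. HN layers by μ_θ (3 steps, strictly decreasing):
  μ^(1)=11/3; μ^(2)=-3; μ^(3)=-7

((1, 1, 1, 1, 1, 1); (0, 2, 2, 0, 0, 1); (0, 0, 1, 0, 0, 0))


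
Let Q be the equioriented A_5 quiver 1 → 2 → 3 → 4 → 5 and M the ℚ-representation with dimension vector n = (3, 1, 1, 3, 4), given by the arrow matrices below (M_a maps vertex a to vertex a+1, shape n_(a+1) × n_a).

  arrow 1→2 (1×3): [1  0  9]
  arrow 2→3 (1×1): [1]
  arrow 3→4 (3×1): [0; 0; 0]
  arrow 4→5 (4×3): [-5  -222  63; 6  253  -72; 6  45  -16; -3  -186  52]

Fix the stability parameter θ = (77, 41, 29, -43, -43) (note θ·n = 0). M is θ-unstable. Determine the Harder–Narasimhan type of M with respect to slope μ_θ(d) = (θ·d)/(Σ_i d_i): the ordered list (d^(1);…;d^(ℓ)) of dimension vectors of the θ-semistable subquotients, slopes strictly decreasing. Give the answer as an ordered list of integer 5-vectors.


Via rank(M_{q-1}∘⋯∘M_p): M ≅ I[1,1]^2, I[1,3], I[4,5]^3, I[5,5].
μ_θ-semistable layers: μ^(1)=77; μ^(2)=49; μ^(3)=-43

((2, 0, 0, 0, 0); (1, 1, 1, 0, 0); (0, 0, 0, 3, 4))


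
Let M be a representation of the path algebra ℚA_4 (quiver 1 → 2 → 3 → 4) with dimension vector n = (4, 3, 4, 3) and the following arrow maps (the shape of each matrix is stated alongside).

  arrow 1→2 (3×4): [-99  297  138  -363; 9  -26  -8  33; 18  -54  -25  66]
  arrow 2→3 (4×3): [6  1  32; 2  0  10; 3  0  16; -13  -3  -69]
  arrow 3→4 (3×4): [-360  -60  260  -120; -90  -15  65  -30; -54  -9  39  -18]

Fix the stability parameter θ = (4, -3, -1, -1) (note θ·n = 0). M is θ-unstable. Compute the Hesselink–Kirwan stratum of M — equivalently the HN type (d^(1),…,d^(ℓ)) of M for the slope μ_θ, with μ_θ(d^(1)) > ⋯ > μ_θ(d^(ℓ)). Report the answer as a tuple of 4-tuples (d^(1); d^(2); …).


Barcode: M ≅ I[1,1], I[1,3]^2, I[1,4], I[3,3], I[4,4]^2. HN layers by μ_θ (4 steps, strictly decreasing):
  μ^(1)=4; μ^(2)=0; μ^(3)=-1/4; μ^(4)=-1

((1, 0, 0, 0); (2, 2, 2, 0); (1, 1, 1, 1); (0, 0, 1, 2))


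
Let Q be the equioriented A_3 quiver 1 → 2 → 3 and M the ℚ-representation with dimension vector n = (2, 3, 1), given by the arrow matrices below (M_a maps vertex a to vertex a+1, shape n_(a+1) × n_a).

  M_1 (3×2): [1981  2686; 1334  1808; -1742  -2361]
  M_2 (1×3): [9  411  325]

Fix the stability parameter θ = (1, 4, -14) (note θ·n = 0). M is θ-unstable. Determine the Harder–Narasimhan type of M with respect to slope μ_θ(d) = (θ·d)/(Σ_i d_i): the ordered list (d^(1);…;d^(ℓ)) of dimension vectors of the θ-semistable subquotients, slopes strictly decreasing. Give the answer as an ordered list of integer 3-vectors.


Barcode: M ≅ I[1,2], I[1,3], I[2,2]. HN layers by μ_θ (3 steps, strictly decreasing):
  μ^(1)=4; μ^(2)=1; μ^(3)=-3

((0, 2, 0); (1, 0, 0); (1, 1, 1))


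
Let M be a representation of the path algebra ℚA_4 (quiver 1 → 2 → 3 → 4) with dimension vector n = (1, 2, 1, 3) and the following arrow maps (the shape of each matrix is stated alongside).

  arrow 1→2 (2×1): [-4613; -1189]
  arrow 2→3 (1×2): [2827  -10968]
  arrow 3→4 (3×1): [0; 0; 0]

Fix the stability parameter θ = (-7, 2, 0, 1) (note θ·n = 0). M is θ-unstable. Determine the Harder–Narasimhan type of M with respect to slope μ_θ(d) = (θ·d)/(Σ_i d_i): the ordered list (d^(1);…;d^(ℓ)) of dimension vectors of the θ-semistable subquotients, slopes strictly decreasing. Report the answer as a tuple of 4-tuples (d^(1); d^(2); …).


Interval decomposition of M: I[1,3], I[2,2], I[4,4]^3.
HN type (ℓ=3): μ^(1)=2; μ^(2)=1; μ^(3)=-7

((0, 1, 0, 0); (0, 1, 1, 3); (1, 0, 0, 0))


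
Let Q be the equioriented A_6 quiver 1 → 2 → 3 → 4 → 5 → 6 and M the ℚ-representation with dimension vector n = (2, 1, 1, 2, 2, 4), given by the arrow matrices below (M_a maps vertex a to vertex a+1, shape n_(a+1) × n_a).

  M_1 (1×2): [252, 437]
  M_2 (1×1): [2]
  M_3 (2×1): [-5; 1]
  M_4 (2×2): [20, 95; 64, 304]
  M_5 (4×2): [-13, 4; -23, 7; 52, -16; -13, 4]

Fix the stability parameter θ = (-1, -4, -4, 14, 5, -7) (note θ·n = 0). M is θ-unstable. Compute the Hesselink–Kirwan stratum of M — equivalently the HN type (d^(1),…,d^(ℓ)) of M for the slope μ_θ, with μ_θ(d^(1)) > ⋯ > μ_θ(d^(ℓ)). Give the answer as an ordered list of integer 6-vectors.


Via rank(M_{q-1}∘⋯∘M_p): M ≅ I[1,1], I[1,6], I[4,4], I[5,6], I[6,6]^2.
μ_θ-semistable layers: μ^(1)=14; μ^(2)=4; μ^(3)=-1; μ^(4)=-3; μ^(5)=-7

((0, 0, 0, 1, 0, 0); (0, 0, 0, 1, 1, 1); (1, 0, 0, 0, 1, 1); (1, 1, 1, 0, 0, 0); (0, 0, 0, 0, 0, 2))


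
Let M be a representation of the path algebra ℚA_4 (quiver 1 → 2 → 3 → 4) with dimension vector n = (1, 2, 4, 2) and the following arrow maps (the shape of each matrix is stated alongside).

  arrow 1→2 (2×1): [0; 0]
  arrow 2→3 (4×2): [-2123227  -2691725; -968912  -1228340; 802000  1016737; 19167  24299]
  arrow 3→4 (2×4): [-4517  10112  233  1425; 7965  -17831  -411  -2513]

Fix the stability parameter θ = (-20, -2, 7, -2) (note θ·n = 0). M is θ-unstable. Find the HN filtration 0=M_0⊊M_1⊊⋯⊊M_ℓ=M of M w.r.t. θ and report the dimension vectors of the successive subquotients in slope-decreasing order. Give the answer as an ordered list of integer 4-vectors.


Via rank(M_{q-1}∘⋯∘M_p): M ≅ I[1,1], I[2,4]^2, I[3,3]^2.
μ_θ-semistable layers: μ^(1)=7; μ^(2)=5/2; μ^(3)=-2; μ^(4)=-20

((0, 0, 2, 0); (0, 0, 2, 2); (0, 2, 0, 0); (1, 0, 0, 0))


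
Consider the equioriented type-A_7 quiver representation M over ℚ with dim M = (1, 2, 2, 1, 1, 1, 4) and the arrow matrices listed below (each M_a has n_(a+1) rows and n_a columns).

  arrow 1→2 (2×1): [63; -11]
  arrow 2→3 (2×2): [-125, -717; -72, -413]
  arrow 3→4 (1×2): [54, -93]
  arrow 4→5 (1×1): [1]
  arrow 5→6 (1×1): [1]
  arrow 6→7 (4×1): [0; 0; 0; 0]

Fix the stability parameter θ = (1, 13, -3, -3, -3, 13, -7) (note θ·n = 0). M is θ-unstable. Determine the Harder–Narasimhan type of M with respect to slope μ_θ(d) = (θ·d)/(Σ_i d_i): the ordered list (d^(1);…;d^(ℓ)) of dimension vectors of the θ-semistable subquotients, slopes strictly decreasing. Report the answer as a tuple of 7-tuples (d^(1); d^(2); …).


Interval decomposition of M: I[1,6], I[2,3], I[7,7]^4.
HN type (ℓ=4): μ^(1)=13; μ^(2)=5; μ^(3)=1; μ^(4)=-7

((0, 0, 0, 0, 0, 1, 0); (0, 1, 1, 0, 0, 0, 0); (1, 1, 1, 1, 1, 0, 0); (0, 0, 0, 0, 0, 0, 4))


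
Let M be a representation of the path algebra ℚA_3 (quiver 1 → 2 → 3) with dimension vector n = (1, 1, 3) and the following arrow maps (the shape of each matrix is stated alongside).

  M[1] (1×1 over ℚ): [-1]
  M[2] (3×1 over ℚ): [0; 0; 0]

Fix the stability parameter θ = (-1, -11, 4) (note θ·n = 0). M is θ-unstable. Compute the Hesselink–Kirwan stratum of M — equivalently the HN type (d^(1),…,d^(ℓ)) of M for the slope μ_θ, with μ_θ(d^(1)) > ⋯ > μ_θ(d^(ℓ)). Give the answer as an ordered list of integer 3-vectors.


Barcode: M ≅ I[1,2], I[3,3]^3. HN layers by μ_θ (2 steps, strictly decreasing):
  μ^(1)=4; μ^(2)=-6

((0, 0, 3); (1, 1, 0))


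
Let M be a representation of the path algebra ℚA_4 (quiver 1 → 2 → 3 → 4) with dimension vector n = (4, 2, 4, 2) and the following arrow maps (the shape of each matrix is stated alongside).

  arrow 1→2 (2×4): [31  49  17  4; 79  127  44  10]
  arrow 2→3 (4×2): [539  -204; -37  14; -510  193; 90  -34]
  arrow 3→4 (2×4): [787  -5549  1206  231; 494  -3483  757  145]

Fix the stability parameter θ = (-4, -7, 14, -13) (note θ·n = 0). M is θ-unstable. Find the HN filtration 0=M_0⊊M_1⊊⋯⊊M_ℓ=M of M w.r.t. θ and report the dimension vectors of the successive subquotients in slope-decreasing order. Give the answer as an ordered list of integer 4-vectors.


Interval decomposition of M: I[1,1]^2, I[1,4]^2, I[3,3]^2.
HN type (ℓ=4): μ^(1)=14; μ^(2)=1/2; μ^(3)=-4; μ^(4)=-11/2

((0, 0, 2, 0); (0, 0, 2, 2); (2, 0, 0, 0); (2, 2, 0, 0))


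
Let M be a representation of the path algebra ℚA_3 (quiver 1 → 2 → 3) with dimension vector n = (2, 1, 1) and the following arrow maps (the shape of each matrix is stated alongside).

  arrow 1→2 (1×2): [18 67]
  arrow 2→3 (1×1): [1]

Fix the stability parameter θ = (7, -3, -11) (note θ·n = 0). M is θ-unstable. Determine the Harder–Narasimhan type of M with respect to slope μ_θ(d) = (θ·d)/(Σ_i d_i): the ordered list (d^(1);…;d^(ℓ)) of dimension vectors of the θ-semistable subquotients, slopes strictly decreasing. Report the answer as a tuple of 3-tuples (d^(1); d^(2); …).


Via rank(M_{q-1}∘⋯∘M_p): M ≅ I[1,1], I[1,3].
μ_θ-semistable layers: μ^(1)=7; μ^(2)=-7/3

((1, 0, 0); (1, 1, 1))


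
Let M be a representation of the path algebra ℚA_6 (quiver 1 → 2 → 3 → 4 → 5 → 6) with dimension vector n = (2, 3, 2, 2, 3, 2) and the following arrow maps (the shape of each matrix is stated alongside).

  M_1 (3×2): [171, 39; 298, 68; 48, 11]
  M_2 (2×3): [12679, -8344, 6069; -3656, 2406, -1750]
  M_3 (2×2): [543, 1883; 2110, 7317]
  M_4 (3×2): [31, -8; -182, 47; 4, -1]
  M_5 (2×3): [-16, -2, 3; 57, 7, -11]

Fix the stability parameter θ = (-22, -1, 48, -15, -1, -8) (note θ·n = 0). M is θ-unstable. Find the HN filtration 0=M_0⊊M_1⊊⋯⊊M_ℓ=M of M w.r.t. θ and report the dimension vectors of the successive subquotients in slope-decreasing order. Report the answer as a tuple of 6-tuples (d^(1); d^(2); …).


Via rank(M_{q-1}∘⋯∘M_p): M ≅ I[1,6]^2, I[2,2], I[5,5].
μ_θ-semistable layers: μ^(1)=6; μ^(2)=-1; μ^(3)=-22

((0, 0, 2, 2, 2, 2); (0, 3, 0, 0, 1, 0); (2, 0, 0, 0, 0, 0))


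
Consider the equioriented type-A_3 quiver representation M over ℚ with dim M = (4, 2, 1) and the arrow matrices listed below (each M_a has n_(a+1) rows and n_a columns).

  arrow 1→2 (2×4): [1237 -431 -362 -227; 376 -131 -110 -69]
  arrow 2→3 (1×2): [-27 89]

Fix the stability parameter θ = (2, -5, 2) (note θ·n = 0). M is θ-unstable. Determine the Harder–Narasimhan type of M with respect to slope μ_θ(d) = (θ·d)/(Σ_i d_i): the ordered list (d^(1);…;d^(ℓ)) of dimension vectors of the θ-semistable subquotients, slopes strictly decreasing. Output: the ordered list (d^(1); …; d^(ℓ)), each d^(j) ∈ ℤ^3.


Via rank(M_{q-1}∘⋯∘M_p): M ≅ I[1,1]^2, I[1,2], I[1,3].
μ_θ-semistable layers: μ^(1)=2; μ^(2)=-3/2

((2, 0, 1); (2, 2, 0))


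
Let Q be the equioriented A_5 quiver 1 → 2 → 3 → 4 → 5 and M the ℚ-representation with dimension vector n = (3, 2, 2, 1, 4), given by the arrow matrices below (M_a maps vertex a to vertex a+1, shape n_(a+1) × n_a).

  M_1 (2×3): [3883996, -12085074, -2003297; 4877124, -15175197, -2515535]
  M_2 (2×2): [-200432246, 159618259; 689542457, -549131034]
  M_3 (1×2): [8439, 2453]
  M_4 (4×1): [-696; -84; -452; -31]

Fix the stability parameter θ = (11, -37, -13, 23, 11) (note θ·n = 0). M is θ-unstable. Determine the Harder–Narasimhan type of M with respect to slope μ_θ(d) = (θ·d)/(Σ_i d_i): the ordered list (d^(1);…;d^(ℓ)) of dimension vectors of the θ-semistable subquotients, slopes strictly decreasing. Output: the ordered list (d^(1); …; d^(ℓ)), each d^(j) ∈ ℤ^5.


Interval decomposition of M: I[1,1], I[1,3], I[1,5], I[5,5]^3.
HN type (ℓ=3): μ^(1)=17; μ^(2)=11; μ^(3)=-13

((0, 0, 0, 1, 1); (1, 0, 0, 0, 3); (2, 2, 2, 0, 0))


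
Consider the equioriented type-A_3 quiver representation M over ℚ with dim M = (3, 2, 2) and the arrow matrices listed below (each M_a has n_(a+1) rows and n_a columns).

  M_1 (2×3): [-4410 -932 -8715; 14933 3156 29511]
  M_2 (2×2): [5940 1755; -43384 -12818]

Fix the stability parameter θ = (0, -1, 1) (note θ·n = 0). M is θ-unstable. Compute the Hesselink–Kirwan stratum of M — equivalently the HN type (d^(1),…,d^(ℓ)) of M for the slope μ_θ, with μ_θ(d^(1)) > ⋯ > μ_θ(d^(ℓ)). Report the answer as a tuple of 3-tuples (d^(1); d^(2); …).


Via rank(M_{q-1}∘⋯∘M_p): M ≅ I[1,1], I[1,2], I[1,3], I[3,3].
μ_θ-semistable layers: μ^(1)=1; μ^(2)=0; μ^(3)=-1/2

((0, 0, 2); (1, 0, 0); (2, 2, 0))


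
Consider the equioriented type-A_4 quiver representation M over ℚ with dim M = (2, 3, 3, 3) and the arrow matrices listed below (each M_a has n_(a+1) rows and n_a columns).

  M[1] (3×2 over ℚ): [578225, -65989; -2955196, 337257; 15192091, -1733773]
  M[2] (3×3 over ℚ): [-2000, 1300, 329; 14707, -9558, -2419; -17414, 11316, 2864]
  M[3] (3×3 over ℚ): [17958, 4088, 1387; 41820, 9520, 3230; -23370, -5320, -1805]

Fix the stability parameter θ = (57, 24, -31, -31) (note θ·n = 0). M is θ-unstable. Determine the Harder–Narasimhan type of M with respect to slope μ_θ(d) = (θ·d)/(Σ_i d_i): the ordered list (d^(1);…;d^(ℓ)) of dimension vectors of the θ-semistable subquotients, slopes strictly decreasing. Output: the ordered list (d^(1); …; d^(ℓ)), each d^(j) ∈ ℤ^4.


Barcode: M ≅ I[1,2], I[1,3], I[2,4], I[3,3], I[4,4]^2. HN layers by μ_θ (4 steps, strictly decreasing):
  μ^(1)=81/2; μ^(2)=50/3; μ^(3)=-38/3; μ^(4)=-31

((1, 1, 0, 0); (1, 1, 1, 0); (0, 1, 1, 1); (0, 0, 1, 2))


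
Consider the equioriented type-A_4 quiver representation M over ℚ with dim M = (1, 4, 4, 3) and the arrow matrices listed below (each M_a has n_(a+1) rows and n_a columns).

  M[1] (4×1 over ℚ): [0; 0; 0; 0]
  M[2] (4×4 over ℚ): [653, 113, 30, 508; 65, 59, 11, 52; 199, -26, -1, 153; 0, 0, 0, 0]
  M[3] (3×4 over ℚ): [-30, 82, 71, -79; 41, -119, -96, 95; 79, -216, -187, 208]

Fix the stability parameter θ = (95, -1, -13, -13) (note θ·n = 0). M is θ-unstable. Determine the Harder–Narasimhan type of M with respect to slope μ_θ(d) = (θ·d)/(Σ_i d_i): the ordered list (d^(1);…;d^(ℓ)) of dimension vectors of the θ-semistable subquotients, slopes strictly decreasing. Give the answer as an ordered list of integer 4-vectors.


Barcode: M ≅ I[1,1], I[2,2], I[2,4]^3, I[3,3]. HN layers by μ_θ (4 steps, strictly decreasing):
  μ^(1)=95; μ^(2)=-1; μ^(3)=-9; μ^(4)=-13

((1, 0, 0, 0); (0, 1, 0, 0); (0, 3, 3, 3); (0, 0, 1, 0))


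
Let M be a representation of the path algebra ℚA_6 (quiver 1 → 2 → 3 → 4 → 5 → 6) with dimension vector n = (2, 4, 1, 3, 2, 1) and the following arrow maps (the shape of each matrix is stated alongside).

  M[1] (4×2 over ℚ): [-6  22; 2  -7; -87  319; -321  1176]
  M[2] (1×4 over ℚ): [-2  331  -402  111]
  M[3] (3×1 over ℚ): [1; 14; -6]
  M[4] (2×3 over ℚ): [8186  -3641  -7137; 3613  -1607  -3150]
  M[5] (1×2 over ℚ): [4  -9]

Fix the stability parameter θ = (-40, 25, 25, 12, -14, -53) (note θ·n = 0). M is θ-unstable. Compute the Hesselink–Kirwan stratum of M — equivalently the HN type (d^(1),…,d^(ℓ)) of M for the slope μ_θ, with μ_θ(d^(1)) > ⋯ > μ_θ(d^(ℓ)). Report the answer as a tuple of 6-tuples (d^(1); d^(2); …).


Barcode: M ≅ I[1,2], I[1,6], I[2,2]^2, I[4,4], I[4,5]. HN layers by μ_θ (4 steps, strictly decreasing):
  μ^(1)=25; μ^(2)=12; μ^(3)=-1; μ^(4)=-40

((0, 3, 0, 0, 0, 0); (0, 0, 0, 1, 0, 0); (0, 1, 1, 2, 2, 1); (2, 0, 0, 0, 0, 0))


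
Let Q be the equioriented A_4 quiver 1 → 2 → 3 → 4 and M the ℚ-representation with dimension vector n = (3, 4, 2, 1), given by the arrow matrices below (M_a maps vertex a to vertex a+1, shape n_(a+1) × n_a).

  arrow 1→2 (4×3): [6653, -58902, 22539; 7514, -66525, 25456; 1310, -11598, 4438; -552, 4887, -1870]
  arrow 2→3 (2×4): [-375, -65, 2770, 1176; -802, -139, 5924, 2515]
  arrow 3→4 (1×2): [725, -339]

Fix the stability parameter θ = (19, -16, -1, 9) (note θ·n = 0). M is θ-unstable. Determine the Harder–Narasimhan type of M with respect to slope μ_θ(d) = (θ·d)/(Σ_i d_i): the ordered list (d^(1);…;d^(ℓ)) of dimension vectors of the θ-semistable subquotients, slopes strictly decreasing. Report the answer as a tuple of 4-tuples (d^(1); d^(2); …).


Via rank(M_{q-1}∘⋯∘M_p): M ≅ I[1,1], I[1,2], I[1,4], I[2,2], I[2,3].
μ_θ-semistable layers: μ^(1)=19; μ^(2)=9; μ^(3)=3/2; μ^(4)=2/3; μ^(5)=-1; μ^(6)=-16

((1, 0, 0, 0); (0, 0, 0, 1); (1, 1, 0, 0); (1, 1, 1, 0); (0, 0, 1, 0); (0, 2, 0, 0))


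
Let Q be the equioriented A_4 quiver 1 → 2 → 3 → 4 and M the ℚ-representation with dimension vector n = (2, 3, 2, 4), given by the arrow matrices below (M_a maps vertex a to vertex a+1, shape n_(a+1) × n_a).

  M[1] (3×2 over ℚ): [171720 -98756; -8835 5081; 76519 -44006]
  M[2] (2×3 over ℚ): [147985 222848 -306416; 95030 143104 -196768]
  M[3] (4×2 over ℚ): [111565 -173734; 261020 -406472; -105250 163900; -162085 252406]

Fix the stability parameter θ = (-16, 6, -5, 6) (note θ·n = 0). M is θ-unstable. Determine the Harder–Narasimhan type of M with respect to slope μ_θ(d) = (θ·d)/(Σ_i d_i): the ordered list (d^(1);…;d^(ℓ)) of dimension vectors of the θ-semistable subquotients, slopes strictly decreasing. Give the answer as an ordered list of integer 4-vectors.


Interval decomposition of M: I[1,2], I[1,4], I[2,2], I[3,3], I[4,4]^3.
HN type (ℓ=4): μ^(1)=6; μ^(2)=1/2; μ^(3)=-5; μ^(4)=-16

((0, 2, 0, 4); (0, 1, 1, 0); (0, 0, 1, 0); (2, 0, 0, 0))


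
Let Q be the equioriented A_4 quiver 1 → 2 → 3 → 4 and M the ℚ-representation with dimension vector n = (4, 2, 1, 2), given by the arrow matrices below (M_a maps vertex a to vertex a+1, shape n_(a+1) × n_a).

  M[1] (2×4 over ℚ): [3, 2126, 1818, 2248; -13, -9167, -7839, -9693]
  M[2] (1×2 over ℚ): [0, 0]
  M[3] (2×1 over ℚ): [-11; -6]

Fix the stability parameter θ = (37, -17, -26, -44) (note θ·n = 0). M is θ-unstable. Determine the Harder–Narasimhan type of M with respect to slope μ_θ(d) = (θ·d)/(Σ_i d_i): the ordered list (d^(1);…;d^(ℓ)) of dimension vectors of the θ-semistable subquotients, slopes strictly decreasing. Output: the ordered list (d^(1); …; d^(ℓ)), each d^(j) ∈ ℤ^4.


Interval decomposition of M: I[1,1]^2, I[1,2]^2, I[3,4], I[4,4].
HN type (ℓ=4): μ^(1)=37; μ^(2)=10; μ^(3)=-35; μ^(4)=-44

((2, 0, 0, 0); (2, 2, 0, 0); (0, 0, 1, 1); (0, 0, 0, 1))


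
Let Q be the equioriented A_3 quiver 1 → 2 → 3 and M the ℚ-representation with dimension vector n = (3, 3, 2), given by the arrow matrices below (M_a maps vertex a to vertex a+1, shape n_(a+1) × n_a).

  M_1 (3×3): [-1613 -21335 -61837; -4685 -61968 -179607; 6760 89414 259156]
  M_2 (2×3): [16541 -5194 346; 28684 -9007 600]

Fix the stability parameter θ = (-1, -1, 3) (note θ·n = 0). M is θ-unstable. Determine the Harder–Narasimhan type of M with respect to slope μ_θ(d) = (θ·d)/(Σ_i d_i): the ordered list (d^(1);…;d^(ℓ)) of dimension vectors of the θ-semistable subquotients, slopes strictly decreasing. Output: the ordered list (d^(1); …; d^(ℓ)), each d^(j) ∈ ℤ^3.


Via rank(M_{q-1}∘⋯∘M_p): M ≅ I[1,1], I[1,3]^2, I[2,2].
μ_θ-semistable layers: μ^(1)=3; μ^(2)=-1

((0, 0, 2); (3, 3, 0))


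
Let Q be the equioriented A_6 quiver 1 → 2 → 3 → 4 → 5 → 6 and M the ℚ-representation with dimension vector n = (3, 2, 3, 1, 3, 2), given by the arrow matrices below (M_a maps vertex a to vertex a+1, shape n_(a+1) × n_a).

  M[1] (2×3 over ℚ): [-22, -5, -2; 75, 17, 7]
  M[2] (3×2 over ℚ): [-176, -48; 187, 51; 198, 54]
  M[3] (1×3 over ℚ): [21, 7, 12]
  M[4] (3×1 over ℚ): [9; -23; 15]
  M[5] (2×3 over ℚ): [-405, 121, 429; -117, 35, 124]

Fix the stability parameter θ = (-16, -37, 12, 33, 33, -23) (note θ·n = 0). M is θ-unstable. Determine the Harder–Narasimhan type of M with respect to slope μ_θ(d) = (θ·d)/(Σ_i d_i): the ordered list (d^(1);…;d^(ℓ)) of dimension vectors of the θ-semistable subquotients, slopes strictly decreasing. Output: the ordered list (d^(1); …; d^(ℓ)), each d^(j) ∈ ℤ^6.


Barcode: M ≅ I[1,1], I[1,2], I[1,6], I[3,3]^2, I[5,5], I[5,6]. HN layers by μ_θ (6 steps, strictly decreasing):
  μ^(1)=33; μ^(2)=43/3; μ^(3)=12; μ^(4)=5; μ^(5)=-16; μ^(6)=-53/2

((0, 0, 0, 0, 1, 0); (0, 0, 0, 1, 1, 1); (0, 0, 3, 0, 0, 0); (0, 0, 0, 0, 1, 1); (1, 0, 0, 0, 0, 0); (2, 2, 0, 0, 0, 0))


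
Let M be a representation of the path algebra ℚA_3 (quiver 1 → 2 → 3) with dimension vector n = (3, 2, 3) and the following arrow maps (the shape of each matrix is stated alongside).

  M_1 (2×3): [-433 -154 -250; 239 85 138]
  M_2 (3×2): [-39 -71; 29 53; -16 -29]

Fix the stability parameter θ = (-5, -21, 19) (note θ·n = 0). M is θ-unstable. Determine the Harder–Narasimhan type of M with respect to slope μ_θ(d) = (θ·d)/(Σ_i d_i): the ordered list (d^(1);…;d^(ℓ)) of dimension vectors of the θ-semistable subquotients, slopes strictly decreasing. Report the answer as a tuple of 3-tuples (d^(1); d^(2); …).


Via rank(M_{q-1}∘⋯∘M_p): M ≅ I[1,1], I[1,3]^2, I[3,3].
μ_θ-semistable layers: μ^(1)=19; μ^(2)=-5; μ^(3)=-13

((0, 0, 3); (1, 0, 0); (2, 2, 0))


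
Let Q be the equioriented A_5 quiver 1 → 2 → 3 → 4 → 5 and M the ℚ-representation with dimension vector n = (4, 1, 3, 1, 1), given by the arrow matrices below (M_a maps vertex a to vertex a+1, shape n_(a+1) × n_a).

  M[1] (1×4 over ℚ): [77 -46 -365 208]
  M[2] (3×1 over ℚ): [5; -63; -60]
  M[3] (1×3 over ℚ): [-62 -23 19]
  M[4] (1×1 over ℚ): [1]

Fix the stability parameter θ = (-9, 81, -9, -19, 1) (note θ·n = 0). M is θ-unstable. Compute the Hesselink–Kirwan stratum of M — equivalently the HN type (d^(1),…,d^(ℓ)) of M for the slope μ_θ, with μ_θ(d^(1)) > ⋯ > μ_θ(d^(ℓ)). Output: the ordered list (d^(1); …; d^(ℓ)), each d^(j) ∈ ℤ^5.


Interval decomposition of M: I[1,1]^3, I[1,5], I[3,3]^2.
HN type (ℓ=2): μ^(1)=27/2; μ^(2)=-9

((0, 1, 1, 1, 1); (4, 0, 2, 0, 0))


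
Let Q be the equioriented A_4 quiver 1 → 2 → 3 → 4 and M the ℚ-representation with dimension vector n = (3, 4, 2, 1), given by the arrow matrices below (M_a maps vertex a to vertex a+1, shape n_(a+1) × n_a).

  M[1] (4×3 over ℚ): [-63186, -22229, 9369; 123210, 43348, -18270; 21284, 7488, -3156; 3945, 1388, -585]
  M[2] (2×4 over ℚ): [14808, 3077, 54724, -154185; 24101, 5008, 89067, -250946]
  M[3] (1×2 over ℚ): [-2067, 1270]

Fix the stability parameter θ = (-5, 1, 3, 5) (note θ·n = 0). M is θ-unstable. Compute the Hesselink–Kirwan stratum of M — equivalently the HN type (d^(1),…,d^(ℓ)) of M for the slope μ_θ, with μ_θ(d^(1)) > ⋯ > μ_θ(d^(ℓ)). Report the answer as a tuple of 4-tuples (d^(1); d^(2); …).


Via rank(M_{q-1}∘⋯∘M_p): M ≅ I[1,1], I[1,3], I[1,4], I[2,2]^2.
μ_θ-semistable layers: μ^(1)=5; μ^(2)=3; μ^(3)=1; μ^(4)=-5

((0, 0, 0, 1); (0, 0, 2, 0); (0, 4, 0, 0); (3, 0, 0, 0))
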